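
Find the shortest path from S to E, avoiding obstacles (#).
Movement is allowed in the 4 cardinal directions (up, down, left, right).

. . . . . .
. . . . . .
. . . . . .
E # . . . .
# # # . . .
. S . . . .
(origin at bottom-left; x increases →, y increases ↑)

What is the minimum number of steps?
9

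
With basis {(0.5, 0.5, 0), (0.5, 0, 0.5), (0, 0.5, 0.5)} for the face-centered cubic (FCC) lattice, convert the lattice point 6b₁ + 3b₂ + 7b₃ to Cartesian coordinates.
(4.5, 6.5, 5)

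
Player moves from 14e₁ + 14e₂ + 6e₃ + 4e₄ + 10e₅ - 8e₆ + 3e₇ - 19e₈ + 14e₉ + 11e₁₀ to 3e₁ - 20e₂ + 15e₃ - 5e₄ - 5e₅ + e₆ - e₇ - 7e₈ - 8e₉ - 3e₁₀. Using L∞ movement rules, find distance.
34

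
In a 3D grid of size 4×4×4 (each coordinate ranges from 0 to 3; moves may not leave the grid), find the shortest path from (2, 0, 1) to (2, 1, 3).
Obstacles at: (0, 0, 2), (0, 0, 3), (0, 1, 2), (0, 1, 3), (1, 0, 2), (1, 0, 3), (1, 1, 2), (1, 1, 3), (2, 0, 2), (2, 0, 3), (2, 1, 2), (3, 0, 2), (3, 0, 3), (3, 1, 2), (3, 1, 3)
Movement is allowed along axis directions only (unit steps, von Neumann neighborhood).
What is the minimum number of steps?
5
(one shortest path: (2, 0, 1) → (2, 1, 1) → (2, 2, 1) → (2, 2, 2) → (2, 2, 3) → (2, 1, 3))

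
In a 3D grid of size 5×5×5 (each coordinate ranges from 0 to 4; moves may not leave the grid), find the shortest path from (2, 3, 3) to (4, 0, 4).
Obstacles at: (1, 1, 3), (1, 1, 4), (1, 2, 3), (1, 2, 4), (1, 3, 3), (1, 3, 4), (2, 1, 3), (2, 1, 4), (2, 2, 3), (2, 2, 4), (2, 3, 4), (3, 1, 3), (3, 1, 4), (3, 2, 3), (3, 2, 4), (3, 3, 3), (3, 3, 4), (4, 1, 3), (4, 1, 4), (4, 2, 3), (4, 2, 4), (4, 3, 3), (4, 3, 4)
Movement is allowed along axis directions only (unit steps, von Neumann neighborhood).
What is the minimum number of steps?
8
(one shortest path: (2, 3, 3) → (2, 3, 2) → (3, 3, 2) → (4, 3, 2) → (4, 2, 2) → (4, 1, 2) → (4, 0, 2) → (4, 0, 3) → (4, 0, 4))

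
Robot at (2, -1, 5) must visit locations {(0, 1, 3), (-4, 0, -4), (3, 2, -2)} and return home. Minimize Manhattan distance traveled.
40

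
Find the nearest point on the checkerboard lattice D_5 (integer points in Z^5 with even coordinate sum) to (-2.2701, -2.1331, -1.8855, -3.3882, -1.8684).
(-2, -2, -2, -4, -2)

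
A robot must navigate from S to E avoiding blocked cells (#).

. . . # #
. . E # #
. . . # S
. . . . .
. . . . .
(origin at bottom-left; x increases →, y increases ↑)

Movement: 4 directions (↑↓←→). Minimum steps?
5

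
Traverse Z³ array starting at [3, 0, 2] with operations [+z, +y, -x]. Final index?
(2, 1, 3)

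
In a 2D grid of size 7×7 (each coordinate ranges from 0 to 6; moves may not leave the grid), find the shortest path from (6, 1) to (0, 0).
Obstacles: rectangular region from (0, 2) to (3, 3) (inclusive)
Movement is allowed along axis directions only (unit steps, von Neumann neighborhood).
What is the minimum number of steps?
7
(one shortest path: (6, 1) → (5, 1) → (4, 1) → (3, 1) → (2, 1) → (1, 1) → (0, 1) → (0, 0))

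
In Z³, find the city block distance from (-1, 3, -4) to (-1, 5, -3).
3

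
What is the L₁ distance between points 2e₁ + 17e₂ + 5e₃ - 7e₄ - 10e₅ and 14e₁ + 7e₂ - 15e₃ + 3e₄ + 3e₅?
65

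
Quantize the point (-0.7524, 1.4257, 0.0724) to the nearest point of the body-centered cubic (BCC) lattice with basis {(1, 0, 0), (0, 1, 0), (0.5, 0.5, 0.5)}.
(-1, 1, 0)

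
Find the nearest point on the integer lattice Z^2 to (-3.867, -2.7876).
(-4, -3)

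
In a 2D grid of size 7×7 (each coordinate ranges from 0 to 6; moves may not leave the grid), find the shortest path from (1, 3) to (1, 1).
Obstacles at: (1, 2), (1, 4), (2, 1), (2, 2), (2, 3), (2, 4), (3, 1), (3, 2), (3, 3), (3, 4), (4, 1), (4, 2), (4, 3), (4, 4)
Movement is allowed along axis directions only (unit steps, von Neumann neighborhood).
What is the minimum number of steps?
4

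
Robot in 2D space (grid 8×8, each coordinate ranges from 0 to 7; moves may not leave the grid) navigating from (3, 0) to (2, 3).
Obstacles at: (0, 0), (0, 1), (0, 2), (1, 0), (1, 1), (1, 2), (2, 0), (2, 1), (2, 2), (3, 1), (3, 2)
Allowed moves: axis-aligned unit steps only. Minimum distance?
6
(one shortest path: (3, 0) → (4, 0) → (4, 1) → (4, 2) → (4, 3) → (3, 3) → (2, 3))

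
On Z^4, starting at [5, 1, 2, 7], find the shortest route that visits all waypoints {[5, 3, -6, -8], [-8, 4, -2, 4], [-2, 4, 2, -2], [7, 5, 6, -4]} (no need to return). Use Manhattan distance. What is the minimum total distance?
75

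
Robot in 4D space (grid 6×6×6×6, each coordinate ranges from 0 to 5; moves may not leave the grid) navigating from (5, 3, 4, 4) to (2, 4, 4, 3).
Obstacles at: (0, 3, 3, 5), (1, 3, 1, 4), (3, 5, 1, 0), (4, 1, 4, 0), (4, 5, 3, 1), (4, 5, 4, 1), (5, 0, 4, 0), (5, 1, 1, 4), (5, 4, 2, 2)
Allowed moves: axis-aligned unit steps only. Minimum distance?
5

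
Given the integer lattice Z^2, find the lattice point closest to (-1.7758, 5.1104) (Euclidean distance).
(-2, 5)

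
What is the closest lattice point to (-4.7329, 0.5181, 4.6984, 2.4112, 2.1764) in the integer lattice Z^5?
(-5, 1, 5, 2, 2)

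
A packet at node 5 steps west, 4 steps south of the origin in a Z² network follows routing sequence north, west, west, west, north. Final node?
(-8, -2)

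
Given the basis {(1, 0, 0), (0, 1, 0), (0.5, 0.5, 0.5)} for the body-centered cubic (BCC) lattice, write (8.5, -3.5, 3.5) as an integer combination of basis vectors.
5b₁ - 7b₂ + 7b₃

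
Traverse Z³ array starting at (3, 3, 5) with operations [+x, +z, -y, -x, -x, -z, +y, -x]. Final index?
(1, 3, 5)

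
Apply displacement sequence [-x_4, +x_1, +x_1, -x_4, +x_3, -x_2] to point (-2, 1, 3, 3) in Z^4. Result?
(0, 0, 4, 1)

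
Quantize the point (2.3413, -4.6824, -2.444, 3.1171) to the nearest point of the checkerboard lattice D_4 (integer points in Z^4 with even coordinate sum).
(2, -5, -2, 3)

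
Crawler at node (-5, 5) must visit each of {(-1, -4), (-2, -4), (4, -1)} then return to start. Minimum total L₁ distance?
36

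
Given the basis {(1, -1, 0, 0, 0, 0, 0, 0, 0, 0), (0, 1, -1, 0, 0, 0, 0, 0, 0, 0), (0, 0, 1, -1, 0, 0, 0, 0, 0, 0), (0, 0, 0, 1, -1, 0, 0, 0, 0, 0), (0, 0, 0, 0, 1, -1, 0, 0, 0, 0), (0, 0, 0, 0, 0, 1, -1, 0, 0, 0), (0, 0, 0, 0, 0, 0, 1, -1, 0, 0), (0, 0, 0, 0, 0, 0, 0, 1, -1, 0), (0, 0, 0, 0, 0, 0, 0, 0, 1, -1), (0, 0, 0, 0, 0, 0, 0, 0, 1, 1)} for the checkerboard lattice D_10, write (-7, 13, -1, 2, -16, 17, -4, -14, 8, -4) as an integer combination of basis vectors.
-7b₁ + 6b₂ + 5b₃ + 7b₄ - 9b₅ + 8b₆ + 4b₇ - 10b₈ + b₉ - 3b₁₀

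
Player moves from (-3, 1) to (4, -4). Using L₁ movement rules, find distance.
12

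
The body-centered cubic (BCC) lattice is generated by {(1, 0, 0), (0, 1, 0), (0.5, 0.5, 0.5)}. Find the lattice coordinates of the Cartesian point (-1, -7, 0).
-b₁ - 7b₂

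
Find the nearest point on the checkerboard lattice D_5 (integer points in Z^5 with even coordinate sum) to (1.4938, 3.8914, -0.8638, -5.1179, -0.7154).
(1, 4, -1, -5, -1)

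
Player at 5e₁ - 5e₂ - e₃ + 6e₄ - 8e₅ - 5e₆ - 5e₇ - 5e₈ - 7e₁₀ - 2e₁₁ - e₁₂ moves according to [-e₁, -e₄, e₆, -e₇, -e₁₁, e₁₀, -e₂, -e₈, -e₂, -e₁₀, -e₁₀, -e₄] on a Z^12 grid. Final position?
(4, -7, -1, 4, -8, -4, -6, -6, 0, -8, -3, -1)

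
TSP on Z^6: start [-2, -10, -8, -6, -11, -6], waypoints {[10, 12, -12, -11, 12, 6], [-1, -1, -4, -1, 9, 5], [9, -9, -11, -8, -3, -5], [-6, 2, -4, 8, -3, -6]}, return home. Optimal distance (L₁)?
206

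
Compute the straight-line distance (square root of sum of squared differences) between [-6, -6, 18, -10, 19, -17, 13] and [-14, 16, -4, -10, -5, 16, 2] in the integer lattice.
53.0848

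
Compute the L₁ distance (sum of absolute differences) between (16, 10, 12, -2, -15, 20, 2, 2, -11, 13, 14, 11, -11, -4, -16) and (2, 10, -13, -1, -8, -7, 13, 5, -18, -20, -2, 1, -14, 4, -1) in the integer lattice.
180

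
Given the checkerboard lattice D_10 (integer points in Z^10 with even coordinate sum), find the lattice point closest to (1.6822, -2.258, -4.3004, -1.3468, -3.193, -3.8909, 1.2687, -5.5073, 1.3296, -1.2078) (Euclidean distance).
(2, -2, -4, -1, -3, -4, 1, -5, 1, -1)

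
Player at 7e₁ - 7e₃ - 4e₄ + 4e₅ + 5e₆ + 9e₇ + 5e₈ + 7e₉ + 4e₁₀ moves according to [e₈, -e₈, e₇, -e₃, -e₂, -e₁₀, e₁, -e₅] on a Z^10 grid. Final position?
(8, -1, -8, -4, 3, 5, 10, 5, 7, 3)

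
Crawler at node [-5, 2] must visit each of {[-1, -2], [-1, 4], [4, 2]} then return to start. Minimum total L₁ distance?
30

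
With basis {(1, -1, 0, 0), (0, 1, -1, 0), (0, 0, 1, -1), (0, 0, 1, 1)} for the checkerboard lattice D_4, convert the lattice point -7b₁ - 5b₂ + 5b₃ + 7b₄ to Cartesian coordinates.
(-7, 2, 17, 2)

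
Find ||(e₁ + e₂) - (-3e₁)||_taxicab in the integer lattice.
5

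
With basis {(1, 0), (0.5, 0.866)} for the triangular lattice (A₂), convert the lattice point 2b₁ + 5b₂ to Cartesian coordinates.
(4.5, 4.33)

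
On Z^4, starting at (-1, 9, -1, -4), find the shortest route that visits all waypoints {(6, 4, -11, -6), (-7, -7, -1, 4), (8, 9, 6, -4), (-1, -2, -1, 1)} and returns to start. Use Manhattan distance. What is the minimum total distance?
116
(one optimal route: (-1, 9, -1, -4) → (-7, -7, -1, 4) → (-1, -2, -1, 1) → (6, 4, -11, -6) → (8, 9, 6, -4) → (-1, 9, -1, -4))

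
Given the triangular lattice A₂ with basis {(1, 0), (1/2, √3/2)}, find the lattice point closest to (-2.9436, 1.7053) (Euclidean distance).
(-3, 1.732)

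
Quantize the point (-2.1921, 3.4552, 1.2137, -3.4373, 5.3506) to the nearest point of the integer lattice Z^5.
(-2, 3, 1, -3, 5)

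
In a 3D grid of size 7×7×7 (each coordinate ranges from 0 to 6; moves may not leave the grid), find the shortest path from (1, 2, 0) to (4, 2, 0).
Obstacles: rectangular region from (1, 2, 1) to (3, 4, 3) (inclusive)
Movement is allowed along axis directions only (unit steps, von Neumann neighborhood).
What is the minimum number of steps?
3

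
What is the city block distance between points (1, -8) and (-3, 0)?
12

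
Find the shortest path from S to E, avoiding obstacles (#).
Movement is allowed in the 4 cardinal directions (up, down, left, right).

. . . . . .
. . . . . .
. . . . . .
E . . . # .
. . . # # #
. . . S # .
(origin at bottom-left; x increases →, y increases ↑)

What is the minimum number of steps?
5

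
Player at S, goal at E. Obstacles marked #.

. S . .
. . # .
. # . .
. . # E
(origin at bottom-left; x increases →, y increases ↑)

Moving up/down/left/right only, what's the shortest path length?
5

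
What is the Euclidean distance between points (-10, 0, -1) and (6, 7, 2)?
17.72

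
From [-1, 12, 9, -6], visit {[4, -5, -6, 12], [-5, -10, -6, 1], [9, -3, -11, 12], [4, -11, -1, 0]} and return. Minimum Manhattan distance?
160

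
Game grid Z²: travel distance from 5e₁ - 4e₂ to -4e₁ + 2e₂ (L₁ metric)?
15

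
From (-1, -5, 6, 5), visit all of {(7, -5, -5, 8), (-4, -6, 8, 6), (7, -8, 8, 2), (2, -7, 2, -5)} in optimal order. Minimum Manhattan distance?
70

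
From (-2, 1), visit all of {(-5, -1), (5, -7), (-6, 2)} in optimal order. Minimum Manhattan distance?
25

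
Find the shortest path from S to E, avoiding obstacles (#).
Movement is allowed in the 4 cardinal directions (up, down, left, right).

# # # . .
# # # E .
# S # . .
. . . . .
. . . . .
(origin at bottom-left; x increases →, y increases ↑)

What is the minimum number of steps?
5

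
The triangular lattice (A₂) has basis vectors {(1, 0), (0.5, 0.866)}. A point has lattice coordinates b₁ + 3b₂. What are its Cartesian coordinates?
(2.5, 2.598)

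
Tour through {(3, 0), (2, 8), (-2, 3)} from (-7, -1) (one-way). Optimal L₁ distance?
26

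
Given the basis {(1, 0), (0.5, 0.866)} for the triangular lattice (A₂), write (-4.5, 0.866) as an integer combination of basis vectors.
-5b₁ + b₂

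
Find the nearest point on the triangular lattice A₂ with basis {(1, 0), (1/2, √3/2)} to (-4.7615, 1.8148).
(-5, 1.732)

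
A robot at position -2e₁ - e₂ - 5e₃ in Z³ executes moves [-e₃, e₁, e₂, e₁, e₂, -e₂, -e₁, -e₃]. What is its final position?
(-1, 0, -7)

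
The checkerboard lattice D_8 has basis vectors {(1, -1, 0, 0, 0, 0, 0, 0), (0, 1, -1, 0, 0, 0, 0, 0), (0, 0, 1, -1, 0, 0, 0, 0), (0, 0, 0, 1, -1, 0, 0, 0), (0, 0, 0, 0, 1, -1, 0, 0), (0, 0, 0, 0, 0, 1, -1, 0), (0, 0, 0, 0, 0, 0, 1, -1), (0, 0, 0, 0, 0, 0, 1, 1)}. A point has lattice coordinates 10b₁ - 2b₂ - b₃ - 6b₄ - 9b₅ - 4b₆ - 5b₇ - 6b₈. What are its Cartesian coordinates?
(10, -12, 1, -5, -3, 5, -7, -1)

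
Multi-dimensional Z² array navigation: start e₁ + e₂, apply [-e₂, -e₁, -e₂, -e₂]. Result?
(0, -2)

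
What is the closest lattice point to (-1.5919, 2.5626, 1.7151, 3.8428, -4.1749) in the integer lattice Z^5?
(-2, 3, 2, 4, -4)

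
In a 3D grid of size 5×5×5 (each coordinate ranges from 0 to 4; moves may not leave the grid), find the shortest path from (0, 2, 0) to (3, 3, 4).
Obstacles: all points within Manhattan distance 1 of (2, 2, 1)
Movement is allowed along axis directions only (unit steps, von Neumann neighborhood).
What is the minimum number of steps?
8
(one shortest path: (0, 2, 0) → (1, 2, 0) → (1, 3, 0) → (2, 3, 0) → (3, 3, 0) → (3, 3, 1) → (3, 3, 2) → (3, 3, 3) → (3, 3, 4))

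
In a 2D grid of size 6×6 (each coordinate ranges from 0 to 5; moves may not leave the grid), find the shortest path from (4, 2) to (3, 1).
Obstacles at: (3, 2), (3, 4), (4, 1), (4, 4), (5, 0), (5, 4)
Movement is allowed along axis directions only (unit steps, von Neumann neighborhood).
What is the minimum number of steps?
6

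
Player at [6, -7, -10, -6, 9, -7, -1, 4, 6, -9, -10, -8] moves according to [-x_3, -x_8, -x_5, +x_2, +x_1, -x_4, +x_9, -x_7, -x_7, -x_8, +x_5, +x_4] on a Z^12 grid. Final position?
(7, -6, -11, -6, 9, -7, -3, 2, 7, -9, -10, -8)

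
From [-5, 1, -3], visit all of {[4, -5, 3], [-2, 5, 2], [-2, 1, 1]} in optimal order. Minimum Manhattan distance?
29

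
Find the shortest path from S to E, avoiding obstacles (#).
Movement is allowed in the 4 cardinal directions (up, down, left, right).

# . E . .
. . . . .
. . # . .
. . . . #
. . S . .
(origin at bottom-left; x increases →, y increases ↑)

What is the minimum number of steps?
6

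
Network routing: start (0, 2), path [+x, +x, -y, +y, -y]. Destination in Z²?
(2, 1)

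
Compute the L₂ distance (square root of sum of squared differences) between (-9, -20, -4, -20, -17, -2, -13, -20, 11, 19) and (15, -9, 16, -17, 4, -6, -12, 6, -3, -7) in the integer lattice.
55.7853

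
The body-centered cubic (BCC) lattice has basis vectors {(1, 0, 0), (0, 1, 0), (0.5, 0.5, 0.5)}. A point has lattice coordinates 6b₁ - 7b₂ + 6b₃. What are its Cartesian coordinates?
(9, -4, 3)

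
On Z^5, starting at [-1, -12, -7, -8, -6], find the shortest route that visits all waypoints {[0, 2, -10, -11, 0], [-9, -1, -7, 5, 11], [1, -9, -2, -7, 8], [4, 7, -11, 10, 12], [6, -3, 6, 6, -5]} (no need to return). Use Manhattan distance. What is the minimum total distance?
178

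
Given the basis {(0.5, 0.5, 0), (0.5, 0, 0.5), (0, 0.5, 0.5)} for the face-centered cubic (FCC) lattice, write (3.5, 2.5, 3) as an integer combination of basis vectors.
3b₁ + 4b₂ + 2b₃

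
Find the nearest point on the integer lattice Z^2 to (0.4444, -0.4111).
(0, 0)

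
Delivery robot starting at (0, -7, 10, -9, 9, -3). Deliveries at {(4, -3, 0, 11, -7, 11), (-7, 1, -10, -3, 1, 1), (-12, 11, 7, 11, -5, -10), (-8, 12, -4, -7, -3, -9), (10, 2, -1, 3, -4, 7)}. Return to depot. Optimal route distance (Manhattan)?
278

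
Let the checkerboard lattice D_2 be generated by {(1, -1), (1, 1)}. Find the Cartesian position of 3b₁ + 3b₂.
(6, 0)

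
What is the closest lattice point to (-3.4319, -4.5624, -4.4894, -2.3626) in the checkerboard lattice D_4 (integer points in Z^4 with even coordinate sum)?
(-3, -5, -4, -2)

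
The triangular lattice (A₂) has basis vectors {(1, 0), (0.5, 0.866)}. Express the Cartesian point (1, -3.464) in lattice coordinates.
3b₁ - 4b₂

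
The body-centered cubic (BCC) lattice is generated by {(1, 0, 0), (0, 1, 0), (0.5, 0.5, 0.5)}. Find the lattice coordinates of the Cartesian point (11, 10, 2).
9b₁ + 8b₂ + 4b₃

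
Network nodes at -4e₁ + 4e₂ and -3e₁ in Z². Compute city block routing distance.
5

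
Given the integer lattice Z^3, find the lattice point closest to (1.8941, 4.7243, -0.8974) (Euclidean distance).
(2, 5, -1)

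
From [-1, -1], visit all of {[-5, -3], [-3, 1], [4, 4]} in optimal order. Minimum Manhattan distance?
22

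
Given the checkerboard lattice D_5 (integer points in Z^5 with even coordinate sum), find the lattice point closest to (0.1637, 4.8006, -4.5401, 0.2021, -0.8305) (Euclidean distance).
(0, 5, -4, 0, -1)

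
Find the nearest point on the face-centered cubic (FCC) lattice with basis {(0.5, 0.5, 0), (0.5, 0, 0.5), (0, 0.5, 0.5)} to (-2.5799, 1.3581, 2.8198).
(-2.5, 1.5, 3)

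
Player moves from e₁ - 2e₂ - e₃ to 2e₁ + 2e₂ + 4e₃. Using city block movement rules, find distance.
10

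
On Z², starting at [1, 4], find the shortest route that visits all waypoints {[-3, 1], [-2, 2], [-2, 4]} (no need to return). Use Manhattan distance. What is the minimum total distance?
7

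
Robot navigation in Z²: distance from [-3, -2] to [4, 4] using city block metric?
13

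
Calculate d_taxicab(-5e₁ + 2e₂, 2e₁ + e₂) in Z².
8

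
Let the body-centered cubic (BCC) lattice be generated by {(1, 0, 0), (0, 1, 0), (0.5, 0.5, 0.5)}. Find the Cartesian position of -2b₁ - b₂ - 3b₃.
(-3.5, -2.5, -1.5)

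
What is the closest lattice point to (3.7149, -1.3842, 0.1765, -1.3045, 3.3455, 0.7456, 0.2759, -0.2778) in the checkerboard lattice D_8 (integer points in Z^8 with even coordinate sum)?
(4, -1, 0, -1, 3, 1, 0, 0)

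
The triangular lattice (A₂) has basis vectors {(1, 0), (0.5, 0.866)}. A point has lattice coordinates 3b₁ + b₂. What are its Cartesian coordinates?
(3.5, 0.866)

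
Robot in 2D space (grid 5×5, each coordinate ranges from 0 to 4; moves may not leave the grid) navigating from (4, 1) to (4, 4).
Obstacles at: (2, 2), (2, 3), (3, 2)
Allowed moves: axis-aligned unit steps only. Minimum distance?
3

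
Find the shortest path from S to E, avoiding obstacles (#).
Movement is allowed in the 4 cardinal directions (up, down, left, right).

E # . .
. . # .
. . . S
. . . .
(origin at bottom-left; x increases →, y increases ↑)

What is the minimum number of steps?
5
(one shortest path: (3, 1) → (2, 1) → (1, 1) → (0, 1) → (0, 2) → (0, 3))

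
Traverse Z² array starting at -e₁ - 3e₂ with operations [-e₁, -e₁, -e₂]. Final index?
(-3, -4)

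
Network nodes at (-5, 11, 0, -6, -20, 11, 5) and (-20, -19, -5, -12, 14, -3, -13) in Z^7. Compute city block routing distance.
122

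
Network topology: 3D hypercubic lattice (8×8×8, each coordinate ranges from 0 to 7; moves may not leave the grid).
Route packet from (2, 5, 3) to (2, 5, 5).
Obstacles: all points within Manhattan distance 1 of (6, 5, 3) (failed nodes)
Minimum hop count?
2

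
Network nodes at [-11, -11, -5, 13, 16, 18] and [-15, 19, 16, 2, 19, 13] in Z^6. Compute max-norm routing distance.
30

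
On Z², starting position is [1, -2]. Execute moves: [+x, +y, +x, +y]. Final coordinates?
(3, 0)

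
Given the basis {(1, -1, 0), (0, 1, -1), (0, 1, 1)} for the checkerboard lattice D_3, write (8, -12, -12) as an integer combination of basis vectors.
8b₁ + 4b₂ - 8b₃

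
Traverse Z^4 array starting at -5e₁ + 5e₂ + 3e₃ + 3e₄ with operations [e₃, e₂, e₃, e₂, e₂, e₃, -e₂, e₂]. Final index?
(-5, 8, 6, 3)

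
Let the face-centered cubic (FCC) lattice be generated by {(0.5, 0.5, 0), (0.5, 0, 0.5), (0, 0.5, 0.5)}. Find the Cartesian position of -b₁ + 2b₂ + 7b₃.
(0.5, 3, 4.5)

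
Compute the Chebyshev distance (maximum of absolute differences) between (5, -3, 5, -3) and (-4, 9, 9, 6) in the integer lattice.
12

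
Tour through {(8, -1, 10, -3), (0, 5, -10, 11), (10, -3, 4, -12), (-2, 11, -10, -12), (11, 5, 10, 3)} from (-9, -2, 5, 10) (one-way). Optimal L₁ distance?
137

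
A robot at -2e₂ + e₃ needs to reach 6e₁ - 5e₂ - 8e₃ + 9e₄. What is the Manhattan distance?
27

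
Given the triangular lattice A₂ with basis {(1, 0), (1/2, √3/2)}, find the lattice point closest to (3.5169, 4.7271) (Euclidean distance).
(3.5, 4.33)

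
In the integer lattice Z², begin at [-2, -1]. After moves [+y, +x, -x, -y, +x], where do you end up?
(-1, -1)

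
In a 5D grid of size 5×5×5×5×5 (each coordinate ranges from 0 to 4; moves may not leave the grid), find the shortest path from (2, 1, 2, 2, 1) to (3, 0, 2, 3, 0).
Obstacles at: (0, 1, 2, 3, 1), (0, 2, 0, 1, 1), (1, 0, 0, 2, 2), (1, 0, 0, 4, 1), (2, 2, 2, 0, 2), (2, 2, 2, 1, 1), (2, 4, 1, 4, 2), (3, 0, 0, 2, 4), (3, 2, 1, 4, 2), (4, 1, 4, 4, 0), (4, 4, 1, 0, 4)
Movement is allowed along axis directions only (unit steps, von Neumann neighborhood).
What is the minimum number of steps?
4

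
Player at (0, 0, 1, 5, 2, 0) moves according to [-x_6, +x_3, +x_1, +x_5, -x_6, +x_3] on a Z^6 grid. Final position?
(1, 0, 3, 5, 3, -2)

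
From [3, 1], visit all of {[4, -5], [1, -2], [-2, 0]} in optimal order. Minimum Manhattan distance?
17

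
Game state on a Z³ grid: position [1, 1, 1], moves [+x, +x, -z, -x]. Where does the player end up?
(2, 1, 0)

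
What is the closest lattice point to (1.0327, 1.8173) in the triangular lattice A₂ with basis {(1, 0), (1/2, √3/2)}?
(1, 1.732)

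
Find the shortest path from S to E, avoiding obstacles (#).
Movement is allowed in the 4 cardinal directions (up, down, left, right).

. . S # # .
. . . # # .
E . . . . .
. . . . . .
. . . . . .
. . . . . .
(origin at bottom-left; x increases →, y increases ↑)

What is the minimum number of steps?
4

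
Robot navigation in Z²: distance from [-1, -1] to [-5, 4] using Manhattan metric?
9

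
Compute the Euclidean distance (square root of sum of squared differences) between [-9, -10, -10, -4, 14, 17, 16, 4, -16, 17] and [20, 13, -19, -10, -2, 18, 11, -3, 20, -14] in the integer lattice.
63.8357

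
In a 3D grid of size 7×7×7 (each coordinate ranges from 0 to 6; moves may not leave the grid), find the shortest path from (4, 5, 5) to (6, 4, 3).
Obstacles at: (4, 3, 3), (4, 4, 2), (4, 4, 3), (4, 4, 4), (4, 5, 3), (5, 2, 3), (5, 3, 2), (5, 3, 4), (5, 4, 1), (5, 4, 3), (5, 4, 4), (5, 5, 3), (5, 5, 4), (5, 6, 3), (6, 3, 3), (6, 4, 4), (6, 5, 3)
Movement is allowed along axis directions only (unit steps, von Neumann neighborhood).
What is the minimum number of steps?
9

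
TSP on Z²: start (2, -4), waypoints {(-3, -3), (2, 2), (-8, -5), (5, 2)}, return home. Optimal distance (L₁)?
40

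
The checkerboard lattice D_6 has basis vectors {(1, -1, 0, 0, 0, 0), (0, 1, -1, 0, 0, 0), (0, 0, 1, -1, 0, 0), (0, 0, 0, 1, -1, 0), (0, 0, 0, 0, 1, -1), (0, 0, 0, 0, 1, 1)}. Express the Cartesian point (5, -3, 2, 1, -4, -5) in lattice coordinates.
5b₁ + 2b₂ + 4b₃ + 5b₄ + 3b₅ - 2b₆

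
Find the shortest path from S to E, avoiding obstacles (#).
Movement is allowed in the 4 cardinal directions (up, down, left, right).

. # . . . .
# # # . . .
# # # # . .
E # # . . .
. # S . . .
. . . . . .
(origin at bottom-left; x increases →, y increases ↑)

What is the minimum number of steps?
5
(one shortest path: (2, 1) → (2, 0) → (1, 0) → (0, 0) → (0, 1) → (0, 2))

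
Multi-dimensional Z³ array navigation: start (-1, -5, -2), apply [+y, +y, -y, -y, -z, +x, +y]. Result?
(0, -4, -3)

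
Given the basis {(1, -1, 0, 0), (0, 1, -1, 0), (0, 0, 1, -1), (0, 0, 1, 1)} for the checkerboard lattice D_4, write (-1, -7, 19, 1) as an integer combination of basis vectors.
-b₁ - 8b₂ + 5b₃ + 6b₄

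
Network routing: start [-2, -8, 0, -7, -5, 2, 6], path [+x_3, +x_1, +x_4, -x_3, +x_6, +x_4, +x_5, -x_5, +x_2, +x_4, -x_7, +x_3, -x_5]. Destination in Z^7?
(-1, -7, 1, -4, -6, 3, 5)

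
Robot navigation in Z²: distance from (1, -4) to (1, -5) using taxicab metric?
1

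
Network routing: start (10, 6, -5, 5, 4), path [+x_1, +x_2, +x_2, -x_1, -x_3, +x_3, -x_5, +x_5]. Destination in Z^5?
(10, 8, -5, 5, 4)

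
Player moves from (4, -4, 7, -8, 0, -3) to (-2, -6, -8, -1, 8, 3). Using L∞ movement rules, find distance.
15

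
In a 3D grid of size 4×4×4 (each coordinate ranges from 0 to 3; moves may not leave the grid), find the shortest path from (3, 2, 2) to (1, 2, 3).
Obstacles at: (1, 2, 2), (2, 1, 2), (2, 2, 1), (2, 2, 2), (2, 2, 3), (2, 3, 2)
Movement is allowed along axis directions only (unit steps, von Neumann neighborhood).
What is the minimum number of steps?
5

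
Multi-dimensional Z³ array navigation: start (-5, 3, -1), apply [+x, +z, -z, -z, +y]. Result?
(-4, 4, -2)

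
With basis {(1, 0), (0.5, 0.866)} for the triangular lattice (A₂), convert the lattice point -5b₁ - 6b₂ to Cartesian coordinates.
(-8, -5.196)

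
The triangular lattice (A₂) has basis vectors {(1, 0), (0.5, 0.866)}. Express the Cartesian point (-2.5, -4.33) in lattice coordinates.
-5b₂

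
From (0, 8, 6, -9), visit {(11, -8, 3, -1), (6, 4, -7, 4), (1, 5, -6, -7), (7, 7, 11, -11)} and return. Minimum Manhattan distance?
120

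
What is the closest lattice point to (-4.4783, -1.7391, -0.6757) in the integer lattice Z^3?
(-4, -2, -1)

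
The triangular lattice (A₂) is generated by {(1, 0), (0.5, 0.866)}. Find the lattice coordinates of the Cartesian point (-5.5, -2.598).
-4b₁ - 3b₂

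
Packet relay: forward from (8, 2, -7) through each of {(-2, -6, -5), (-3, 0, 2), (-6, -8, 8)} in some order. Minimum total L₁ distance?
51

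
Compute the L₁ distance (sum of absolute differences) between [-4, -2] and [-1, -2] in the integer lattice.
3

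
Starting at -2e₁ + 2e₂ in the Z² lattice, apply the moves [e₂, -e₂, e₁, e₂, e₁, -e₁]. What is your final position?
(-1, 3)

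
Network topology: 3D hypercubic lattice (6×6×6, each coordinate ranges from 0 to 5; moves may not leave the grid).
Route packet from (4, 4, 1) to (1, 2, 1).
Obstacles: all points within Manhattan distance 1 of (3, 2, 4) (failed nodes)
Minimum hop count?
5
(one shortest path: (4, 4, 1) → (3, 4, 1) → (2, 4, 1) → (1, 4, 1) → (1, 3, 1) → (1, 2, 1))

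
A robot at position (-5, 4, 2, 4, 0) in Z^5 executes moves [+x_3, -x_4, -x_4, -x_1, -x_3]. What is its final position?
(-6, 4, 2, 2, 0)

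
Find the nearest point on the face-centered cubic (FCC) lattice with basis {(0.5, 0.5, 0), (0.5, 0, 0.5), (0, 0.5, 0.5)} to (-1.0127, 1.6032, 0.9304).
(-1, 2, 1)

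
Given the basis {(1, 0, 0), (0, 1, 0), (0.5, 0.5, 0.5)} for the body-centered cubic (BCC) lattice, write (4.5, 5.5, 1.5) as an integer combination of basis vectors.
3b₁ + 4b₂ + 3b₃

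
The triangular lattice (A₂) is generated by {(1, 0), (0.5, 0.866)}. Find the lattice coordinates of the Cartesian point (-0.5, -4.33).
2b₁ - 5b₂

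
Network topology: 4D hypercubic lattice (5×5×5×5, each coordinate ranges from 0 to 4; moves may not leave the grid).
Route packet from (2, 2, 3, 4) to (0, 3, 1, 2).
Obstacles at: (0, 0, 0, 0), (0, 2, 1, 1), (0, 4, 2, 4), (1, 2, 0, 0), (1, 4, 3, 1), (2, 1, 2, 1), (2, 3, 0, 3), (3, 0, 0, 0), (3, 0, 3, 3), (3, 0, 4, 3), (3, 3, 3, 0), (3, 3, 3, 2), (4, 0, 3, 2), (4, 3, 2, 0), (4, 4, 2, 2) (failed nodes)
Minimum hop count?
7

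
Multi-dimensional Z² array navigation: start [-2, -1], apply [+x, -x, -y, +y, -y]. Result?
(-2, -2)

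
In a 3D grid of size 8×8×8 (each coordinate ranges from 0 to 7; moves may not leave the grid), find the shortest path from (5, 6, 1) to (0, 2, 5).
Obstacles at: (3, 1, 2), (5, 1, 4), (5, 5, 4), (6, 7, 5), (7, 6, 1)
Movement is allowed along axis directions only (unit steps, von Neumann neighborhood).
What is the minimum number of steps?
13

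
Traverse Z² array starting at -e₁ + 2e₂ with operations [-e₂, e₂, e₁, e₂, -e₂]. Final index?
(0, 2)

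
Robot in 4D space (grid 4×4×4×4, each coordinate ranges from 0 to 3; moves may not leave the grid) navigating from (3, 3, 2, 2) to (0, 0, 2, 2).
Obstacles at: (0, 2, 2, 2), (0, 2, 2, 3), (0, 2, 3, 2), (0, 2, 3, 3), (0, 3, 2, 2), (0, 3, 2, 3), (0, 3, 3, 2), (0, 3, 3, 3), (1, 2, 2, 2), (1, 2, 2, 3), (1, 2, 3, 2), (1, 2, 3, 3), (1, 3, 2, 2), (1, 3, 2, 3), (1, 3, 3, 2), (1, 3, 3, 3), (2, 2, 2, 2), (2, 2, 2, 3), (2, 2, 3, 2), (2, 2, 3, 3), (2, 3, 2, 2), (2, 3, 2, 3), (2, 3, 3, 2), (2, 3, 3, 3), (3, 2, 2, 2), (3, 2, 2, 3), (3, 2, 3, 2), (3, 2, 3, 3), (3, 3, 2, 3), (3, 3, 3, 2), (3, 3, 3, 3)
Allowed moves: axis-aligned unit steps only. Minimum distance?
8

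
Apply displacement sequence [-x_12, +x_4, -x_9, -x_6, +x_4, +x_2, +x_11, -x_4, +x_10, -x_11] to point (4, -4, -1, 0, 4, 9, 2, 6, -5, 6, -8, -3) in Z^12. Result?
(4, -3, -1, 1, 4, 8, 2, 6, -6, 7, -8, -4)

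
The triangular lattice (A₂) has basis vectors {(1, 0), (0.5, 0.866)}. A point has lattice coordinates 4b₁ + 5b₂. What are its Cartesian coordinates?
(6.5, 4.33)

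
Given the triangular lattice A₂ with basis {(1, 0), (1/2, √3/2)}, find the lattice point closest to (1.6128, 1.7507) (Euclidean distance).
(2, 1.732)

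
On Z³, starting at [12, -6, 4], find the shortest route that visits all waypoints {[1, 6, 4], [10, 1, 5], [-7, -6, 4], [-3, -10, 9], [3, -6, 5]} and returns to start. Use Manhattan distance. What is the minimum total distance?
82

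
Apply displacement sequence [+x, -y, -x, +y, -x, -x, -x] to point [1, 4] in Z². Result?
(-2, 4)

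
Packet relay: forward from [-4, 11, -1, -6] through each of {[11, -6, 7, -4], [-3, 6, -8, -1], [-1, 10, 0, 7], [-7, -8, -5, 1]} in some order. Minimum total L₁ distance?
100
(one optimal route: (-4, 11, -1, -6) → (-1, 10, 0, 7) → (-3, 6, -8, -1) → (-7, -8, -5, 1) → (11, -6, 7, -4))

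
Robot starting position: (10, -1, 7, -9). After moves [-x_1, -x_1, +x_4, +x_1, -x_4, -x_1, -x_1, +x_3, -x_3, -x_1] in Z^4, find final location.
(6, -1, 7, -9)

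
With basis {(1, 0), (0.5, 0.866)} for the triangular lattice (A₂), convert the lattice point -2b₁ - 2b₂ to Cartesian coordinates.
(-3, -1.732)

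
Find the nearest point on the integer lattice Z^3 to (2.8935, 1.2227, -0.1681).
(3, 1, 0)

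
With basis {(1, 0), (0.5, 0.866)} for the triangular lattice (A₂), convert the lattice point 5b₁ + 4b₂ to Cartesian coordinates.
(7, 3.464)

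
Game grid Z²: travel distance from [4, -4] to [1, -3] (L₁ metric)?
4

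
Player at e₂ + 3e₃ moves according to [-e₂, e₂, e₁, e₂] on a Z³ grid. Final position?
(1, 2, 3)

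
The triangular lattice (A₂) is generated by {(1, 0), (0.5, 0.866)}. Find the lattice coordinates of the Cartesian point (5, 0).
5b₁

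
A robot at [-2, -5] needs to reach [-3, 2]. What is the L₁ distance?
8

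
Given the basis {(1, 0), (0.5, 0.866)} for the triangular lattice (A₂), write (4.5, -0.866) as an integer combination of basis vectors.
5b₁ - b₂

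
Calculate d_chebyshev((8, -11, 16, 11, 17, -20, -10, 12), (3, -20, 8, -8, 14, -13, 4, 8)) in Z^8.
19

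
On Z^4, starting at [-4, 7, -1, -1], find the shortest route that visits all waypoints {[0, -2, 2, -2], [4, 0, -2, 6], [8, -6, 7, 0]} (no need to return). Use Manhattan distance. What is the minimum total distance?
60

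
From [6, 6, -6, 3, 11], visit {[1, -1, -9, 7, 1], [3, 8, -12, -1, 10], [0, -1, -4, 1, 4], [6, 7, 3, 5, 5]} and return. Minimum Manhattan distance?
106
(one optimal route: (6, 6, -6, 3, 11) → (3, 8, -12, -1, 10) → (1, -1, -9, 7, 1) → (0, -1, -4, 1, 4) → (6, 7, 3, 5, 5) → (6, 6, -6, 3, 11))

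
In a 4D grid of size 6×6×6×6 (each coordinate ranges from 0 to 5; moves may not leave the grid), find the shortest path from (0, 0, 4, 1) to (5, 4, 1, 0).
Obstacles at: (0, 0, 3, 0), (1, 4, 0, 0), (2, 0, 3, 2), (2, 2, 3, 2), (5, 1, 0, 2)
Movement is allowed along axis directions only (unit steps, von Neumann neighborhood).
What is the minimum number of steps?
13
(one shortest path: (0, 0, 4, 1) → (1, 0, 4, 1) → (2, 0, 4, 1) → (3, 0, 4, 1) → (4, 0, 4, 1) → (5, 0, 4, 1) → (5, 1, 4, 1) → (5, 2, 4, 1) → (5, 3, 4, 1) → (5, 4, 4, 1) → (5, 4, 3, 1) → (5, 4, 2, 1) → (5, 4, 1, 1) → (5, 4, 1, 0))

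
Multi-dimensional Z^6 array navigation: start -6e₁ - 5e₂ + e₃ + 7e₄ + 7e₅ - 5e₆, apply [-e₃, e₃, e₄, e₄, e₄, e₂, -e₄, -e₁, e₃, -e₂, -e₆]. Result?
(-7, -5, 2, 9, 7, -6)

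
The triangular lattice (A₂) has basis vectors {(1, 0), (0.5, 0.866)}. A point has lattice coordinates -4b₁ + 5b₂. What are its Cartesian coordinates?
(-1.5, 4.33)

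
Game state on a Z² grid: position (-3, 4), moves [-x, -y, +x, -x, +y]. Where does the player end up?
(-4, 4)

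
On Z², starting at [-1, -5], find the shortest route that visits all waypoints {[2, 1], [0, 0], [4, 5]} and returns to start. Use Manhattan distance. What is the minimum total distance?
30
(one optimal route: (-1, -5) → (2, 1) → (4, 5) → (0, 0) → (-1, -5))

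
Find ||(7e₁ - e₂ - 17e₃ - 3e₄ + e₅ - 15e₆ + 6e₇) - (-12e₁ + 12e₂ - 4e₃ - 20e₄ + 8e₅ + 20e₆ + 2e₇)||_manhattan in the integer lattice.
108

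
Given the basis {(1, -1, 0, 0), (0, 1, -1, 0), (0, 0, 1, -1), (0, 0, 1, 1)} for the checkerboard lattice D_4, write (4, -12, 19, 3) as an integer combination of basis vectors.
4b₁ - 8b₂ + 4b₃ + 7b₄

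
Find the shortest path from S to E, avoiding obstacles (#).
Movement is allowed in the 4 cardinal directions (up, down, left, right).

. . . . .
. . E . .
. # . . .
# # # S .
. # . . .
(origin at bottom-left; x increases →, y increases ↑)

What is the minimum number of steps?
3
(one shortest path: (3, 1) → (3, 2) → (2, 2) → (2, 3))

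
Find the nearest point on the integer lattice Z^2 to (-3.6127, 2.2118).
(-4, 2)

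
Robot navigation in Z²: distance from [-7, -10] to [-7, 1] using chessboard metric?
11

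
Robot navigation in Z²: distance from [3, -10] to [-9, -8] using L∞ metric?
12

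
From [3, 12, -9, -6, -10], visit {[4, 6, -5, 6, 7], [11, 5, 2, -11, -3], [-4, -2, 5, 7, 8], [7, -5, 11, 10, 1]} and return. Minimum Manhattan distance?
184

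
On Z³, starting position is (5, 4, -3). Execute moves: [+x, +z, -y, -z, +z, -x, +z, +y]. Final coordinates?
(5, 4, -1)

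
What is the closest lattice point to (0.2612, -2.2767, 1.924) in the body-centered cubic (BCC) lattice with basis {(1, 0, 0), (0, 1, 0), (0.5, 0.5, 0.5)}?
(0, -2, 2)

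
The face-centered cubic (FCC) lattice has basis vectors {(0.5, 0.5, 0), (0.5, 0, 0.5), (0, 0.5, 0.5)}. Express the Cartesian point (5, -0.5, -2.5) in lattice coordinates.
7b₁ + 3b₂ - 8b₃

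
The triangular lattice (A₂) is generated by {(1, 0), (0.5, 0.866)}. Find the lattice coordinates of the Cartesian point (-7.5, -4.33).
-5b₁ - 5b₂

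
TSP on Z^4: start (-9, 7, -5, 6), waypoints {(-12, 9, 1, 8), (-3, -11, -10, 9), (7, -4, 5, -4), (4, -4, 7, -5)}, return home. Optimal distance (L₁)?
144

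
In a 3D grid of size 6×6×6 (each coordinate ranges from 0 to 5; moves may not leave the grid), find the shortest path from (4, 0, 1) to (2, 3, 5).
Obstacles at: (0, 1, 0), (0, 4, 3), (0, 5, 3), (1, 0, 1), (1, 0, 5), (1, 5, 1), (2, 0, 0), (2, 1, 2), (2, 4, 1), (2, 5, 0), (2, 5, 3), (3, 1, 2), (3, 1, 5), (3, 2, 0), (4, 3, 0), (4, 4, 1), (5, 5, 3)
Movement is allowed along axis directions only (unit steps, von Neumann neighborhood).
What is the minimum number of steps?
9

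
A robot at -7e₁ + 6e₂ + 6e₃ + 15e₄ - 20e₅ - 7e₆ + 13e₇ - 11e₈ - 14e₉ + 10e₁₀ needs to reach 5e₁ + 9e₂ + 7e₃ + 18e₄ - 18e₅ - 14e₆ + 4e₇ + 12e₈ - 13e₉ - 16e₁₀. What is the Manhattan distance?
87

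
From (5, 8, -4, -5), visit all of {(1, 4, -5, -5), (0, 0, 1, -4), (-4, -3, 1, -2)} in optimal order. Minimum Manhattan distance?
30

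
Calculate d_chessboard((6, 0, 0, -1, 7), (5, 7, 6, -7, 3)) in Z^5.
7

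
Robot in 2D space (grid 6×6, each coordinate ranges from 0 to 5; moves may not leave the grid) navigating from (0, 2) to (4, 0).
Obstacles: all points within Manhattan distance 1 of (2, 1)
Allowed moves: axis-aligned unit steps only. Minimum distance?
8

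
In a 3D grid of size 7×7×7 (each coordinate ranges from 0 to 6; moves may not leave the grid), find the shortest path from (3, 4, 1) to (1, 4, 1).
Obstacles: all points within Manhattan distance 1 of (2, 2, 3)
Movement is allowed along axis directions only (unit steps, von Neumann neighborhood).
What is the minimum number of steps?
2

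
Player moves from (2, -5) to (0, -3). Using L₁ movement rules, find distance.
4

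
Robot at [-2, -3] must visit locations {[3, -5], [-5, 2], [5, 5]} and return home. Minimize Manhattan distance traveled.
40
(one optimal route: (-2, -3) → (3, -5) → (5, 5) → (-5, 2) → (-2, -3))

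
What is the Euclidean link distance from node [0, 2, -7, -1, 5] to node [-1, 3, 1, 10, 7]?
13.8203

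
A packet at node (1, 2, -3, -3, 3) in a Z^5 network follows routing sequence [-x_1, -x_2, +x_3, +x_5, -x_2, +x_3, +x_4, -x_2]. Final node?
(0, -1, -1, -2, 4)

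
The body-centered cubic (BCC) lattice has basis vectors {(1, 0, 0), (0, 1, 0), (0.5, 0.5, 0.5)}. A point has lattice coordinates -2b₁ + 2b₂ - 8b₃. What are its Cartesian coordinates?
(-6, -2, -4)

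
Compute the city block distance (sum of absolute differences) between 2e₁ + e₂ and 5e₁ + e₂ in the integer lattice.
3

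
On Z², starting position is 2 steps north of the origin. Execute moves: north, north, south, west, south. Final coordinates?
(-1, 2)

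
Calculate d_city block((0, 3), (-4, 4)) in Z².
5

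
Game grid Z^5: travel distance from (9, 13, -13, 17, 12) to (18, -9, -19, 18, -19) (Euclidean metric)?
39.5348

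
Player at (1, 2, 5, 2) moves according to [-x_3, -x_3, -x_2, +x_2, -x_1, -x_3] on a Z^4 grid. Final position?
(0, 2, 2, 2)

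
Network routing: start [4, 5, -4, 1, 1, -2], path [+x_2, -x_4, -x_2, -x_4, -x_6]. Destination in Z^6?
(4, 5, -4, -1, 1, -3)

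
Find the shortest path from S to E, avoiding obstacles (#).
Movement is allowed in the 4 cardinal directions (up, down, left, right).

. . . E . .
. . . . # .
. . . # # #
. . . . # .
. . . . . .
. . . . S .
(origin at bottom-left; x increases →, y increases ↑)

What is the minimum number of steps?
8
(one shortest path: (4, 0) → (3, 0) → (2, 0) → (2, 1) → (2, 2) → (2, 3) → (2, 4) → (3, 4) → (3, 5))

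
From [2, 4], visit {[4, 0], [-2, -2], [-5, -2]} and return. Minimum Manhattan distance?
30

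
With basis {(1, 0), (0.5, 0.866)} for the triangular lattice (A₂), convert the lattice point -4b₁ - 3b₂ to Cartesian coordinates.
(-5.5, -2.598)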